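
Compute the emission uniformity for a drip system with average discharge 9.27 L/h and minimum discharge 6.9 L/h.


EU = (q_min/q_avg)*100 = (6.9/9.27)*100 = 74.4337%

74.4337 %


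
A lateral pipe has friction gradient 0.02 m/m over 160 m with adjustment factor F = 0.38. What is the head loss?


hf = J * L * F = 0.02 * 160 * 0.38 = 1.2160 m

1.2160 m


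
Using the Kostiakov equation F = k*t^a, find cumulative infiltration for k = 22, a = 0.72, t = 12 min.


F = k * t^a = 22 * 12^0.72
F = 22 * 5.984261

131.6537 mm


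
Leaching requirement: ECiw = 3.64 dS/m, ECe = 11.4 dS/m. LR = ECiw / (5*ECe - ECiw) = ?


LR = ECiw / (5*ECe - ECiw)
LR = 3.64 / (5*11.4 - 3.64)
LR = 3.64 / 53.3600

0.0682


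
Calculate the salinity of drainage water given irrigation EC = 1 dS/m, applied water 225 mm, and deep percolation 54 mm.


EC_dw = EC_iw * D_iw / D_dw
EC_dw = 1 * 225 / 54
EC_dw = 225 / 54

4.1667 dS/m


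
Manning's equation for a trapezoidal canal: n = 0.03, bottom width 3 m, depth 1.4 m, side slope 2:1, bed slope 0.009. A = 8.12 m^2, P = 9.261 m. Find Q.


R = A/P = 8.12/9.261 = 0.876795
Q = (1/0.03) * 8.12 * 0.876795^(2/3) * 0.009^0.5

23.5227 m^3/s


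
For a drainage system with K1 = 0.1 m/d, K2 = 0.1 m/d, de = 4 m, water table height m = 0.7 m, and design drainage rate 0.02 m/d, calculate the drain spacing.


S^2 = 8*K2*de*m/q + 4*K1*m^2/q
S^2 = 8*0.1*4*0.7/0.02 + 4*0.1*0.7^2/0.02
S = sqrt(121.8000)

11.0363 m


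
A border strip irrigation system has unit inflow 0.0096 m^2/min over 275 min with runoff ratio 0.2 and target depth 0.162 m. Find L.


L = q*t/((1+r)*Z)
L = 0.0096*275/((1+0.2)*0.162)
L = 2.64/0.1944

13.5802 m


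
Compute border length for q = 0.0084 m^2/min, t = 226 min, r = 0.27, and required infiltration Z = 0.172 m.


L = q*t/((1+r)*Z)
L = 0.0084*226/((1+0.27)*0.172)
L = 1.8984/0.21844

8.6907 m


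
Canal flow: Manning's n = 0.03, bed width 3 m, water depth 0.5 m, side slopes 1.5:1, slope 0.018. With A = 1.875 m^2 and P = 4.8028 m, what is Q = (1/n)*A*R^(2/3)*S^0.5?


R = A/P = 1.875/4.8028 = 0.390397
Q = (1/0.03) * 1.875 * 0.390397^(2/3) * 0.018^0.5

4.4791 m^3/s


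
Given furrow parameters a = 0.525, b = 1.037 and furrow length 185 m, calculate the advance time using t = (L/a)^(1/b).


t = (L/a)^(1/b)
t = (185/0.525)^(1/1.037)
t = 352.380952^(1/1.037)

285.8482 min


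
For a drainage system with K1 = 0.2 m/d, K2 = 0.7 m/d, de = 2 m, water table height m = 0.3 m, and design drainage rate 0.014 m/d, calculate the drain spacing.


S^2 = 8*K2*de*m/q + 4*K1*m^2/q
S^2 = 8*0.7*2*0.3/0.014 + 4*0.2*0.3^2/0.014
S = sqrt(245.1429)

15.6570 m


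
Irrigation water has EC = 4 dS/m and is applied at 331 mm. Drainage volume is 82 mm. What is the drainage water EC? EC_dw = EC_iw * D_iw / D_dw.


EC_dw = EC_iw * D_iw / D_dw
EC_dw = 4 * 331 / 82
EC_dw = 1324 / 82

16.1463 dS/m


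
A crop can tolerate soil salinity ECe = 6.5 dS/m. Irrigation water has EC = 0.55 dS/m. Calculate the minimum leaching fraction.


LR = ECiw / (5*ECe - ECiw)
LR = 0.55 / (5*6.5 - 0.55)
LR = 0.55 / 31.9500

0.0172


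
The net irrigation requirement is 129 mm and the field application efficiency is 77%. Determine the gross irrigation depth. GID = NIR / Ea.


Ea = 77% = 0.77
GID = NIR / Ea = 129 / 0.77 = 167.5325 mm

167.5325 mm


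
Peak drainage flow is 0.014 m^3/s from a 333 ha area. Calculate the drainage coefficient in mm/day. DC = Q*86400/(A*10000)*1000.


DC = Q * 86400 / (A * 10000) * 1000
DC = 0.014 * 86400 / (333 * 10000) * 1000
DC = 1209600.0000 / 3330000

0.3632 mm/day


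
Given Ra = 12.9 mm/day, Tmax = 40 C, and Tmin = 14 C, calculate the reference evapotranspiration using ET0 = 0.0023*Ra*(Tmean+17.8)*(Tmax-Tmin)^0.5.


Tmean = (Tmax + Tmin)/2 = (40 + 14)/2 = 27.0
ET0 = 0.0023 * 12.9 * (27.0 + 17.8) * sqrt(40 - 14)
ET0 = 0.0023 * 12.9 * 44.8 * 5.099020

6.7777 mm/day


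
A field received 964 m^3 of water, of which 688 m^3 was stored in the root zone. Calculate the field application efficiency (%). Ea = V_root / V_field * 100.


Ea = V_root / V_field * 100 = 688 / 964 * 100 = 71.3693%

71.3693 %


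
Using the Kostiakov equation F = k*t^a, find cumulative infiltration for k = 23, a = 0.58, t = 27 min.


F = k * t^a = 23 * 27^0.58
F = 23 * 6.763804

155.5675 mm


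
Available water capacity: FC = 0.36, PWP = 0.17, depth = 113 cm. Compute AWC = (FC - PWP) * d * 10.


AWC = (FC - PWP) * d * 10
AWC = (0.36 - 0.17) * 113 * 10
AWC = 0.1900 * 113 * 10

214.7000 mm


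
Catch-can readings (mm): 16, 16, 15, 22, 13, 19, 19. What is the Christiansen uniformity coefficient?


mean = 17.142857 mm
MAD = 2.448980 mm
CU = (1 - 2.448980/17.142857)*100

85.7143 %


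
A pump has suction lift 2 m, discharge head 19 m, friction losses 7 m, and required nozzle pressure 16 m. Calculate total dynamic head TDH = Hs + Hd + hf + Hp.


TDH = Hs + Hd + hf + Hp = 2 + 19 + 7 + 16 = 44

44 m


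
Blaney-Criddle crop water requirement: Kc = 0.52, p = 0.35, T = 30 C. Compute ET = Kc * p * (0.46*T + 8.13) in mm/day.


ET = Kc * p * (0.46*T + 8.13)
ET = 0.52 * 0.35 * (0.46*30 + 8.13)
ET = 0.52 * 0.35 * 21.9300

3.9913 mm/day


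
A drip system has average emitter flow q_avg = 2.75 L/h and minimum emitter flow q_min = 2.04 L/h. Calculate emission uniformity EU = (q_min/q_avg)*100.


EU = (q_min/q_avg)*100 = (2.04/2.75)*100 = 74.1818%

74.1818 %


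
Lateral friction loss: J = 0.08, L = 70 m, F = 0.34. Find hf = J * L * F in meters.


hf = J * L * F = 0.08 * 70 * 0.34 = 1.9040 m

1.9040 m


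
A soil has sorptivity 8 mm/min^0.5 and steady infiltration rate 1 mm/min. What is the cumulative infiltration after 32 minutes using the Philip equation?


F = S*sqrt(t) + A*t
F = 8*sqrt(32) + 1*32
F = 8*5.656854 + 32

77.2548 mm


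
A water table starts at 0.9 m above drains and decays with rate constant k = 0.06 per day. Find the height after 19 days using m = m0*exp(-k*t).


m = m0 * exp(-k*t)
m = 0.9 * exp(-0.06 * 19)
m = 0.9 * exp(-1.1400)

0.2878 m


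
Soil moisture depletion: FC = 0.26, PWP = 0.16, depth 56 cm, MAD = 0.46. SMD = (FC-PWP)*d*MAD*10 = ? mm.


SMD = (FC - PWP) * d * MAD * 10
SMD = (0.26 - 0.16) * 56 * 0.46 * 10
SMD = 0.1000 * 56 * 0.46 * 10

25.7600 mm


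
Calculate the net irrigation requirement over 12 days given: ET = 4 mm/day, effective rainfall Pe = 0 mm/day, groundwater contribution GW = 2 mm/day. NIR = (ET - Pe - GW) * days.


Daily deficit = ET - Pe - GW = 4 - 0 - 2 = 2 mm/day
NIR = 2 * 12 = 24 mm

24.0000 mm


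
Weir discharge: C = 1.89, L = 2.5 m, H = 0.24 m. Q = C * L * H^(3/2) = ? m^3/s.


Q = C * L * H^(3/2) = 1.89 * 2.5 * 0.24^1.5 = 1.89 * 2.5 * 0.117576

0.5555 m^3/s


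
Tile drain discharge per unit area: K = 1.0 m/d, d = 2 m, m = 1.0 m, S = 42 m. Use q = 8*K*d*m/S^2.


q = 8*K*d*m/S^2
q = 8*1.0*2*1.0/42^2
q = 16.0000 / 1764

0.0091 m/d


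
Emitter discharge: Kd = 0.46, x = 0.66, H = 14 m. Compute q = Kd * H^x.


q = Kd * H^x = 0.46 * 14^0.66 = 0.46 * 5.707481

2.6254 L/h


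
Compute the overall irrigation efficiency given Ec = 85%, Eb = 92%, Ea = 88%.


Ec = 0.85, Eb = 0.92, Ea = 0.88
E = 0.85 * 0.92 * 0.88 * 100 = 68.8160%

68.8160 %


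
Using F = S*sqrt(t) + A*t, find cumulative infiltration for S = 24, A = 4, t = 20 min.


F = S*sqrt(t) + A*t
F = 24*sqrt(20) + 4*20
F = 24*4.472136 + 80

187.3313 mm


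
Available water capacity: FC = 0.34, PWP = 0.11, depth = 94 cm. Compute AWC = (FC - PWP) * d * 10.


AWC = (FC - PWP) * d * 10
AWC = (0.34 - 0.11) * 94 * 10
AWC = 0.2300 * 94 * 10

216.2000 mm


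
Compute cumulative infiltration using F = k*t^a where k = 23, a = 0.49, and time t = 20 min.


F = k * t^a = 23 * 20^0.49
F = 23 * 4.340150

99.8235 mm


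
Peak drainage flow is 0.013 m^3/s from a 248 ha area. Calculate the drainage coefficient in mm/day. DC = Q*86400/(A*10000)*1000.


DC = Q * 86400 / (A * 10000) * 1000
DC = 0.013 * 86400 / (248 * 10000) * 1000
DC = 1123200.0000 / 2480000

0.4529 mm/day


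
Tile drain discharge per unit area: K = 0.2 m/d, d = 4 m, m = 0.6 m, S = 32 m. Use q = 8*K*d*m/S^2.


q = 8*K*d*m/S^2
q = 8*0.2*4*0.6/32^2
q = 3.8400 / 1024

0.0037 m/d


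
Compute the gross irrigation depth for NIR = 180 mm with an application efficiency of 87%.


Ea = 87% = 0.87
GID = NIR / Ea = 180 / 0.87 = 206.8966 mm

206.8966 mm


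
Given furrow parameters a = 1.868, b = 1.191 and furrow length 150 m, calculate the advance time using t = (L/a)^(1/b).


t = (L/a)^(1/b)
t = (150/1.868)^(1/1.191)
t = 80.299786^(1/1.191)

39.7426 min


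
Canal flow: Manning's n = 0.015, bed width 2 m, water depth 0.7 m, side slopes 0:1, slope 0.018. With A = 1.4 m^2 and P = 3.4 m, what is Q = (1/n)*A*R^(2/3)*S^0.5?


R = A/P = 1.4/3.4 = 0.411765
Q = (1/0.015) * 1.4 * 0.411765^(2/3) * 0.018^0.5

6.9306 m^3/s


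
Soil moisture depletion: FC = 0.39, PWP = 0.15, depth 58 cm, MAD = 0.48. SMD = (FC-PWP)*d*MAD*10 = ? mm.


SMD = (FC - PWP) * d * MAD * 10
SMD = (0.39 - 0.15) * 58 * 0.48 * 10
SMD = 0.2400 * 58 * 0.48 * 10

66.8160 mm


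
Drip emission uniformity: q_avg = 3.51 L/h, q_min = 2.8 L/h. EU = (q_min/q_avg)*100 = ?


EU = (q_min/q_avg)*100 = (2.8/3.51)*100 = 79.7721%

79.7721 %


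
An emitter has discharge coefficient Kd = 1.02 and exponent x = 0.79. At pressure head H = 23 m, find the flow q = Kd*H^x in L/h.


q = Kd * H^x = 1.02 * 23^0.79 = 1.02 * 11.905976

12.1441 L/h


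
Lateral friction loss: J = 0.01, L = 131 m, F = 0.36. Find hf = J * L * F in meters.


hf = J * L * F = 0.01 * 131 * 0.36 = 0.4716 m

0.4716 m


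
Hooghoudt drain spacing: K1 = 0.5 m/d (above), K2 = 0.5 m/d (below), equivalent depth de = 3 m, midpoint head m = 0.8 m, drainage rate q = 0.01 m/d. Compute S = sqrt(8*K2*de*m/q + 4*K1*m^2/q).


S^2 = 8*K2*de*m/q + 4*K1*m^2/q
S^2 = 8*0.5*3*0.8/0.01 + 4*0.5*0.8^2/0.01
S = sqrt(1088.0000)

32.9848 m


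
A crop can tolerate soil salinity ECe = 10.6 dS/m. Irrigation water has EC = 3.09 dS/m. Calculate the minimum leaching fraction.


LR = ECiw / (5*ECe - ECiw)
LR = 3.09 / (5*10.6 - 3.09)
LR = 3.09 / 49.9100

0.0619


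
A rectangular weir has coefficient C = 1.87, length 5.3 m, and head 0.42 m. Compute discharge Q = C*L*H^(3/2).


Q = C * L * H^(3/2) = 1.87 * 5.3 * 0.42^1.5 = 1.87 * 5.3 * 0.272191

2.6977 m^3/s


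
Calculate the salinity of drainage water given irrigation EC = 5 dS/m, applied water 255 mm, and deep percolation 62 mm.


EC_dw = EC_iw * D_iw / D_dw
EC_dw = 5 * 255 / 62
EC_dw = 1275 / 62

20.5645 dS/m


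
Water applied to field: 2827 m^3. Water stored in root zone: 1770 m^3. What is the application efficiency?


Ea = V_root / V_field * 100 = 1770 / 2827 * 100 = 62.6105%

62.6105 %


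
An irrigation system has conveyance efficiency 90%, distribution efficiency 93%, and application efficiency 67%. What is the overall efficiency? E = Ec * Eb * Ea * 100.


Ec = 0.9, Eb = 0.93, Ea = 0.67
E = 0.9 * 0.93 * 0.67 * 100 = 56.0790%

56.0790 %


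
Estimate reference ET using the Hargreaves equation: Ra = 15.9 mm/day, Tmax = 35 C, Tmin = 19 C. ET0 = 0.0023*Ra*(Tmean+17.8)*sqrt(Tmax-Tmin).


Tmean = (Tmax + Tmin)/2 = (35 + 19)/2 = 27.0
ET0 = 0.0023 * 15.9 * (27.0 + 17.8) * sqrt(35 - 19)
ET0 = 0.0023 * 15.9 * 44.8 * 4.000000

6.5533 mm/day


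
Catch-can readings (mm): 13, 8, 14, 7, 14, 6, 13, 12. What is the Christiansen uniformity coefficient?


mean = 10.875000 mm
MAD = 2.906250 mm
CU = (1 - 2.906250/10.875000)*100

73.2759 %


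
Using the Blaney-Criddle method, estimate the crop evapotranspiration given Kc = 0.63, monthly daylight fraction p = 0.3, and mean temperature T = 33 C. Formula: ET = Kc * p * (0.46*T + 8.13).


ET = Kc * p * (0.46*T + 8.13)
ET = 0.63 * 0.3 * (0.46*33 + 8.13)
ET = 0.63 * 0.3 * 23.3100

4.4056 mm/day


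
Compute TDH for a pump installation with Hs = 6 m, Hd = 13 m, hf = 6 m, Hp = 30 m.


TDH = Hs + Hd + hf + Hp = 6 + 13 + 6 + 30 = 55

55 m


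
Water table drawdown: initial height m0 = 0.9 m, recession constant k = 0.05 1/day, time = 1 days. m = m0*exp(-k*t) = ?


m = m0 * exp(-k*t)
m = 0.9 * exp(-0.05 * 1)
m = 0.9 * exp(-0.0500)

0.8561 m


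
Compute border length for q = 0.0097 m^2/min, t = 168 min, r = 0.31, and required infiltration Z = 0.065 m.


L = q*t/((1+r)*Z)
L = 0.0097*168/((1+0.31)*0.065)
L = 1.6296/0.08515

19.1380 m


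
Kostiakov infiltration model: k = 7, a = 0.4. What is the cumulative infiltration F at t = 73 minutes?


F = k * t^a = 7 * 73^0.4
F = 7 * 5.563257

38.9428 mm


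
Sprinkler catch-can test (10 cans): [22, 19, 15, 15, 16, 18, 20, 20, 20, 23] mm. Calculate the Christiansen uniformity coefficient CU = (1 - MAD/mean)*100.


mean = 18.800000 mm
MAD = 2.240000 mm
CU = (1 - 2.240000/18.800000)*100

88.0851 %


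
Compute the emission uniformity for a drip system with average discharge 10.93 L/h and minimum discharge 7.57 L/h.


EU = (q_min/q_avg)*100 = (7.57/10.93)*100 = 69.2589%

69.2589 %


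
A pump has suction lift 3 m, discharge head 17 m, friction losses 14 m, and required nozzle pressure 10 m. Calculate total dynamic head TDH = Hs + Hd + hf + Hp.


TDH = Hs + Hd + hf + Hp = 3 + 17 + 14 + 10 = 44

44 m


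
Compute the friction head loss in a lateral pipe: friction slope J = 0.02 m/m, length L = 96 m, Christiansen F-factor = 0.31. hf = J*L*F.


hf = J * L * F = 0.02 * 96 * 0.31 = 0.5952 m

0.5952 m


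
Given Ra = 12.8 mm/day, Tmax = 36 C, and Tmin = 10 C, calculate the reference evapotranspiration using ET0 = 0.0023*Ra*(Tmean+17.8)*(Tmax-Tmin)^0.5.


Tmean = (Tmax + Tmin)/2 = (36 + 10)/2 = 23.0
ET0 = 0.0023 * 12.8 * (23.0 + 17.8) * sqrt(36 - 10)
ET0 = 0.0023 * 12.8 * 40.8 * 5.099020

6.1247 mm/day


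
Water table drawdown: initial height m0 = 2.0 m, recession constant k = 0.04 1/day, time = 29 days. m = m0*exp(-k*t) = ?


m = m0 * exp(-k*t)
m = 2.0 * exp(-0.04 * 29)
m = 2.0 * exp(-1.1600)

0.6270 m


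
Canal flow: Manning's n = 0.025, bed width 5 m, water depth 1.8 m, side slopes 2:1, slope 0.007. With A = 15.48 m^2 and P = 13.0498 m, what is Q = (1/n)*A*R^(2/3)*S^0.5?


R = A/P = 15.48/13.0498 = 1.186225
Q = (1/0.025) * 15.48 * 1.186225^(2/3) * 0.007^0.5

58.0530 m^3/s


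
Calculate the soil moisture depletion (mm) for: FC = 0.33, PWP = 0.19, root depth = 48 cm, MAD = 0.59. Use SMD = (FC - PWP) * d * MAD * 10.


SMD = (FC - PWP) * d * MAD * 10
SMD = (0.33 - 0.19) * 48 * 0.59 * 10
SMD = 0.1400 * 48 * 0.59 * 10

39.6480 mm


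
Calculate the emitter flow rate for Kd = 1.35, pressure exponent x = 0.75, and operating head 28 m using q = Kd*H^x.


q = Kd * H^x = 1.35 * 28^0.75 = 1.35 * 12.172184

16.4324 L/h


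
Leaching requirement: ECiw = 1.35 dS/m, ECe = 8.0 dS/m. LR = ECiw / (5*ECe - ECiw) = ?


LR = ECiw / (5*ECe - ECiw)
LR = 1.35 / (5*8.0 - 1.35)
LR = 1.35 / 38.6500

0.0349


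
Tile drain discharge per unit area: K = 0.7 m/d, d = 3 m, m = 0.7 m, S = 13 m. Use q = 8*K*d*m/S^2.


q = 8*K*d*m/S^2
q = 8*0.7*3*0.7/13^2
q = 11.7600 / 169

0.0696 m/d


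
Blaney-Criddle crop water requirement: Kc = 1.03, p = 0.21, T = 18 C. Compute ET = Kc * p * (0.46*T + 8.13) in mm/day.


ET = Kc * p * (0.46*T + 8.13)
ET = 1.03 * 0.21 * (0.46*18 + 8.13)
ET = 1.03 * 0.21 * 16.4100

3.5495 mm/day


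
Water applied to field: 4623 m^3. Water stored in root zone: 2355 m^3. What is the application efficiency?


Ea = V_root / V_field * 100 = 2355 / 4623 * 100 = 50.9409%

50.9409 %


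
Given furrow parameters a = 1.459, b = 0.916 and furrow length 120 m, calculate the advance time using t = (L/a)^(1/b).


t = (L/a)^(1/b)
t = (120/1.459)^(1/0.916)
t = 82.248115^(1/0.916)

123.2392 min


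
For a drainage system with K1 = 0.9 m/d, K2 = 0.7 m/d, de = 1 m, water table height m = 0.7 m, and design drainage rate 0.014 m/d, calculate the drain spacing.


S^2 = 8*K2*de*m/q + 4*K1*m^2/q
S^2 = 8*0.7*1*0.7/0.014 + 4*0.9*0.7^2/0.014
S = sqrt(406.0000)

20.1494 m


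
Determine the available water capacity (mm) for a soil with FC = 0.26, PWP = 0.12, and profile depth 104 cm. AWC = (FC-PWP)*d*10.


AWC = (FC - PWP) * d * 10
AWC = (0.26 - 0.12) * 104 * 10
AWC = 0.1400 * 104 * 10

145.6000 mm


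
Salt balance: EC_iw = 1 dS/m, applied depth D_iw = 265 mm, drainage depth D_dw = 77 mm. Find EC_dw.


EC_dw = EC_iw * D_iw / D_dw
EC_dw = 1 * 265 / 77
EC_dw = 265 / 77

3.4416 dS/m


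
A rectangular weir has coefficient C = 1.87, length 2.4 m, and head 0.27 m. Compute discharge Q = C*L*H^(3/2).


Q = C * L * H^(3/2) = 1.87 * 2.4 * 0.27^1.5 = 1.87 * 2.4 * 0.140296

0.6296 m^3/s


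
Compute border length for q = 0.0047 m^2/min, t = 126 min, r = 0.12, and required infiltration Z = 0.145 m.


L = q*t/((1+r)*Z)
L = 0.0047*126/((1+0.12)*0.145)
L = 0.5922/0.1624

3.6466 m


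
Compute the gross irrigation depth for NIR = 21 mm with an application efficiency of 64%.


Ea = 64% = 0.64
GID = NIR / Ea = 21 / 0.64 = 32.8125 mm

32.8125 mm


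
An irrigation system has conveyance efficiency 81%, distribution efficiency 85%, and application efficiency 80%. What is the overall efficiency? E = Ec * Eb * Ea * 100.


Ec = 0.81, Eb = 0.85, Ea = 0.8
E = 0.81 * 0.85 * 0.8 * 100 = 55.0800%

55.0800 %


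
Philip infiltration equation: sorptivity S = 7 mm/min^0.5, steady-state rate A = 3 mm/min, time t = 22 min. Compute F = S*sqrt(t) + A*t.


F = S*sqrt(t) + A*t
F = 7*sqrt(22) + 3*22
F = 7*4.690416 + 66

98.8329 mm


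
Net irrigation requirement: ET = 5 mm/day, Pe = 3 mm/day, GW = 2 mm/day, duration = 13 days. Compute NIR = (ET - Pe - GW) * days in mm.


Daily deficit = ET - Pe - GW = 5 - 3 - 2 = 0 mm/day
NIR = 0 * 13 = 0 mm

0 mm


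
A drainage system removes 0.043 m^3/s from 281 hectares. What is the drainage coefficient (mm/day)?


DC = Q * 86400 / (A * 10000) * 1000
DC = 0.043 * 86400 / (281 * 10000) * 1000
DC = 3715200.0000 / 2810000

1.3221 mm/day


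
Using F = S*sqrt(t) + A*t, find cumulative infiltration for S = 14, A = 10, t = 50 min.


F = S*sqrt(t) + A*t
F = 14*sqrt(50) + 10*50
F = 14*7.071068 + 500

598.9950 mm


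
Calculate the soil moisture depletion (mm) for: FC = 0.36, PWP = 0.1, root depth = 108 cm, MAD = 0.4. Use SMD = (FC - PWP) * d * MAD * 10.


SMD = (FC - PWP) * d * MAD * 10
SMD = (0.36 - 0.1) * 108 * 0.4 * 10
SMD = 0.2600 * 108 * 0.4 * 10

112.3200 mm


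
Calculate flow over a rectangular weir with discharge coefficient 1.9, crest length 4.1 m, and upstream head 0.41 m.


Q = C * L * H^(3/2) = 1.9 * 4.1 * 0.41^1.5 = 1.9 * 4.1 * 0.262528

2.0451 m^3/s


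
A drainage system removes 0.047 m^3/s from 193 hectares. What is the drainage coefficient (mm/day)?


DC = Q * 86400 / (A * 10000) * 1000
DC = 0.047 * 86400 / (193 * 10000) * 1000
DC = 4060800.0000 / 1930000

2.1040 mm/day


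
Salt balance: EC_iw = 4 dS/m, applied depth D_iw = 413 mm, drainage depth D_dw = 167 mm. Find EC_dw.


EC_dw = EC_iw * D_iw / D_dw
EC_dw = 4 * 413 / 167
EC_dw = 1652 / 167

9.8922 dS/m


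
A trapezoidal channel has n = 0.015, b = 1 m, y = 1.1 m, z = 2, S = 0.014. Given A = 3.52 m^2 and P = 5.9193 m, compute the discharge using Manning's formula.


R = A/P = 3.52/5.9193 = 0.594665
Q = (1/0.015) * 3.52 * 0.594665^(2/3) * 0.014^0.5

19.6350 m^3/s


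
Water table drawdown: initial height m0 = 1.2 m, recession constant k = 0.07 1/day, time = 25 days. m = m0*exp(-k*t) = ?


m = m0 * exp(-k*t)
m = 1.2 * exp(-0.07 * 25)
m = 1.2 * exp(-1.7500)

0.2085 m


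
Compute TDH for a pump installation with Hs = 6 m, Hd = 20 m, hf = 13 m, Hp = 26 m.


TDH = Hs + Hd + hf + Hp = 6 + 20 + 13 + 26 = 65

65 m


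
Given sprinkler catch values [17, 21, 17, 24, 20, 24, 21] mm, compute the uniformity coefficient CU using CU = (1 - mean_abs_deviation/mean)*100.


mean = 20.571429 mm
MAD = 2.204082 mm
CU = (1 - 2.204082/20.571429)*100

89.2857 %


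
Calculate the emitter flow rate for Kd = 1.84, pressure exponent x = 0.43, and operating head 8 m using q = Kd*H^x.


q = Kd * H^x = 1.84 * 8^0.43 = 1.84 * 2.445281

4.4993 L/h


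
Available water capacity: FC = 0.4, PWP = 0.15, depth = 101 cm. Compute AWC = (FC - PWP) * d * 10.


AWC = (FC - PWP) * d * 10
AWC = (0.4 - 0.15) * 101 * 10
AWC = 0.2500 * 101 * 10

252.5000 mm


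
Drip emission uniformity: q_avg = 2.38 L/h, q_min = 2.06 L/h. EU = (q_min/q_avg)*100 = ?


EU = (q_min/q_avg)*100 = (2.06/2.38)*100 = 86.5546%

86.5546 %


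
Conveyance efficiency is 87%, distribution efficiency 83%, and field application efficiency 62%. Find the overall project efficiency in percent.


Ec = 0.87, Eb = 0.83, Ea = 0.62
E = 0.87 * 0.83 * 0.62 * 100 = 44.7702%

44.7702 %


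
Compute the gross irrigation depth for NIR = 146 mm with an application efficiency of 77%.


Ea = 77% = 0.77
GID = NIR / Ea = 146 / 0.77 = 189.6104 mm

189.6104 mm


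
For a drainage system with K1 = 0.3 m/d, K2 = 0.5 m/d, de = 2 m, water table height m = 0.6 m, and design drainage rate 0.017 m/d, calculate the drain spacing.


S^2 = 8*K2*de*m/q + 4*K1*m^2/q
S^2 = 8*0.5*2*0.6/0.017 + 4*0.3*0.6^2/0.017
S = sqrt(307.7647)

17.5432 m


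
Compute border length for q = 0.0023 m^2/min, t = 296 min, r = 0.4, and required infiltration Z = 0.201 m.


L = q*t/((1+r)*Z)
L = 0.0023*296/((1+0.4)*0.201)
L = 0.6808/0.2814

2.4193 m


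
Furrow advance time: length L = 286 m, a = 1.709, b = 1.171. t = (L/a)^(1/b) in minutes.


t = (L/a)^(1/b)
t = (286/1.709)^(1/1.171)
t = 167.349327^(1/1.171)

79.2338 min


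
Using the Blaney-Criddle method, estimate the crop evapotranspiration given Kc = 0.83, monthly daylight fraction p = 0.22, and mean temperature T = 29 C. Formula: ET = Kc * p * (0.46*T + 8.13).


ET = Kc * p * (0.46*T + 8.13)
ET = 0.83 * 0.22 * (0.46*29 + 8.13)
ET = 0.83 * 0.22 * 21.4700

3.9204 mm/day


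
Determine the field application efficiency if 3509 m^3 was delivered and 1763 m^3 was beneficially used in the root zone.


Ea = V_root / V_field * 100 = 1763 / 3509 * 100 = 50.2422%

50.2422 %


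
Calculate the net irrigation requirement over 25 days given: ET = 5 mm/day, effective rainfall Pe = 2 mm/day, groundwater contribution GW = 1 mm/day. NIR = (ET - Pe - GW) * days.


Daily deficit = ET - Pe - GW = 5 - 2 - 1 = 2 mm/day
NIR = 2 * 25 = 50 mm

50.0000 mm


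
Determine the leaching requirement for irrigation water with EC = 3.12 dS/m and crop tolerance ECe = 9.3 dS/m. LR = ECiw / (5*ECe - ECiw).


LR = ECiw / (5*ECe - ECiw)
LR = 3.12 / (5*9.3 - 3.12)
LR = 3.12 / 43.3800

0.0719


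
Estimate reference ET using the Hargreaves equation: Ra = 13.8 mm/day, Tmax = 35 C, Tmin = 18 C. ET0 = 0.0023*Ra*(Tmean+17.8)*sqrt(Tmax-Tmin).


Tmean = (Tmax + Tmin)/2 = (35 + 18)/2 = 26.5
ET0 = 0.0023 * 13.8 * (26.5 + 17.8) * sqrt(35 - 18)
ET0 = 0.0023 * 13.8 * 44.3 * 4.123106

5.7974 mm/day


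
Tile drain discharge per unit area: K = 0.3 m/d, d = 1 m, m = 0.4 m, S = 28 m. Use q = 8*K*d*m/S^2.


q = 8*K*d*m/S^2
q = 8*0.3*1*0.4/28^2
q = 0.9600 / 784

0.0012 m/d


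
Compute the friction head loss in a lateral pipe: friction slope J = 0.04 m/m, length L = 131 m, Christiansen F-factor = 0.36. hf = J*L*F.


hf = J * L * F = 0.04 * 131 * 0.36 = 1.8864 m

1.8864 m


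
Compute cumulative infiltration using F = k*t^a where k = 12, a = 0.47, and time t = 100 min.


F = k * t^a = 12 * 100^0.47
F = 12 * 8.709636

104.5156 mm


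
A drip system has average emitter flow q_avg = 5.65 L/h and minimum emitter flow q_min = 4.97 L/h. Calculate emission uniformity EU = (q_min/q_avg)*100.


EU = (q_min/q_avg)*100 = (4.97/5.65)*100 = 87.9646%

87.9646 %


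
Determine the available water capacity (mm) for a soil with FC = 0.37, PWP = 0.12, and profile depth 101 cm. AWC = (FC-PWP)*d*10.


AWC = (FC - PWP) * d * 10
AWC = (0.37 - 0.12) * 101 * 10
AWC = 0.2500 * 101 * 10

252.5000 mm


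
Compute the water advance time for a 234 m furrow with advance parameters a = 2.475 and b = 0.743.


t = (L/a)^(1/b)
t = (234/2.475)^(1/0.743)
t = 94.545455^(1/0.743)

456.0421 min


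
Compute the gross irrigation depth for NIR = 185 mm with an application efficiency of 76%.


Ea = 76% = 0.76
GID = NIR / Ea = 185 / 0.76 = 243.4211 mm

243.4211 mm


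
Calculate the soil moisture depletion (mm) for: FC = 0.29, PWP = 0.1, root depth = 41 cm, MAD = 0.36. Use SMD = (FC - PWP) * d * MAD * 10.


SMD = (FC - PWP) * d * MAD * 10
SMD = (0.29 - 0.1) * 41 * 0.36 * 10
SMD = 0.1900 * 41 * 0.36 * 10

28.0440 mm


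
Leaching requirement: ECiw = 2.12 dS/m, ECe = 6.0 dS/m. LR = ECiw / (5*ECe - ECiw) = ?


LR = ECiw / (5*ECe - ECiw)
LR = 2.12 / (5*6.0 - 2.12)
LR = 2.12 / 27.8800

0.0760


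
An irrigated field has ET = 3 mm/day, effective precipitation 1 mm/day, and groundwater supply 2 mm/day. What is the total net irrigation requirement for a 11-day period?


Daily deficit = ET - Pe - GW = 3 - 1 - 2 = 0 mm/day
NIR = 0 * 11 = 0 mm

0 mm


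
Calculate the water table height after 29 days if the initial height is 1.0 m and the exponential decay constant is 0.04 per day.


m = m0 * exp(-k*t)
m = 1.0 * exp(-0.04 * 29)
m = 1.0 * exp(-1.1600)

0.3135 m


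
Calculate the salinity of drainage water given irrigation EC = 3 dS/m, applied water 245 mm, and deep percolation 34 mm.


EC_dw = EC_iw * D_iw / D_dw
EC_dw = 3 * 245 / 34
EC_dw = 735 / 34

21.6176 dS/m


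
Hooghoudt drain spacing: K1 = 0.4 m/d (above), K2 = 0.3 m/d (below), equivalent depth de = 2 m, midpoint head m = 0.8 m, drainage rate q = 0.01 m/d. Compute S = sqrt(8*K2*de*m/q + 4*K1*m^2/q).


S^2 = 8*K2*de*m/q + 4*K1*m^2/q
S^2 = 8*0.3*2*0.8/0.01 + 4*0.4*0.8^2/0.01
S = sqrt(486.4000)

22.0545 m


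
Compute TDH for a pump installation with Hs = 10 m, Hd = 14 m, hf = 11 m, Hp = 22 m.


TDH = Hs + Hd + hf + Hp = 10 + 14 + 11 + 22 = 57

57 m


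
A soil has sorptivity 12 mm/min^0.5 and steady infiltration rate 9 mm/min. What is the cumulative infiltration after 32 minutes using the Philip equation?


F = S*sqrt(t) + A*t
F = 12*sqrt(32) + 9*32
F = 12*5.656854 + 288

355.8822 mm


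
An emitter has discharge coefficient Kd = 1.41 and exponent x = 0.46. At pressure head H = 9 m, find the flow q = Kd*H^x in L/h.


q = Kd * H^x = 1.41 * 9^0.46 = 1.41 * 2.747588

3.8741 L/h


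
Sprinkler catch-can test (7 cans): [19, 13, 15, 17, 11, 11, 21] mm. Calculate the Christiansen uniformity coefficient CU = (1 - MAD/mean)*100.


mean = 15.285714 mm
MAD = 3.183673 mm
CU = (1 - 3.183673/15.285714)*100

79.1722 %


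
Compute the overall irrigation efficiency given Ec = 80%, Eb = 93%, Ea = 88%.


Ec = 0.8, Eb = 0.93, Ea = 0.88
E = 0.8 * 0.93 * 0.88 * 100 = 65.4720%

65.4720 %


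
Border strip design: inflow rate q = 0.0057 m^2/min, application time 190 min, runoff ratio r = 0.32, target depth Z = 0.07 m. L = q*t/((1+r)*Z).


L = q*t/((1+r)*Z)
L = 0.0057*190/((1+0.32)*0.07)
L = 1.083/0.0924

11.7208 m


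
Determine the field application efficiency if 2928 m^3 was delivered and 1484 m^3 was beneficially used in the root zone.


Ea = V_root / V_field * 100 = 1484 / 2928 * 100 = 50.6831%

50.6831 %


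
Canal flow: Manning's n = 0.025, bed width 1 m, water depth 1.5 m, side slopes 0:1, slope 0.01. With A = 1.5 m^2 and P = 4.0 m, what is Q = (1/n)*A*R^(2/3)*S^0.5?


R = A/P = 1.5/4.0 = 0.375000
Q = (1/0.025) * 1.5 * 0.375000^(2/3) * 0.01^0.5

3.1201 m^3/s


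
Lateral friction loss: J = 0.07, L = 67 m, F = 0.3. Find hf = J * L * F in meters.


hf = J * L * F = 0.07 * 67 * 0.3 = 1.4070 m

1.4070 m


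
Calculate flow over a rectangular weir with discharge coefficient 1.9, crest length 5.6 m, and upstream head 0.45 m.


Q = C * L * H^(3/2) = 1.9 * 5.6 * 0.45^1.5 = 1.9 * 5.6 * 0.301869

3.2119 m^3/s


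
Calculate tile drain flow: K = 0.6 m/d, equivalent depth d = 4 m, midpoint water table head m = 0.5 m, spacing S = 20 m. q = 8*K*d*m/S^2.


q = 8*K*d*m/S^2
q = 8*0.6*4*0.5/20^2
q = 9.6000 / 400

0.0240 m/d


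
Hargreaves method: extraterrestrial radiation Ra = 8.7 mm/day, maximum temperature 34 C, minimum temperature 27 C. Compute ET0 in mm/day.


Tmean = (Tmax + Tmin)/2 = (34 + 27)/2 = 30.5
ET0 = 0.0023 * 8.7 * (30.5 + 17.8) * sqrt(34 - 27)
ET0 = 0.0023 * 8.7 * 48.3 * 2.645751

2.5571 mm/day


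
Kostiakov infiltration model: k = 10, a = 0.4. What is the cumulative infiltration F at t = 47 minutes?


F = k * t^a = 10 * 47^0.4
F = 10 * 4.664866

46.6487 mm


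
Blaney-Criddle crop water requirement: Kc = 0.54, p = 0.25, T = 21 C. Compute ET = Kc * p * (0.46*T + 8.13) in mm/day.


ET = Kc * p * (0.46*T + 8.13)
ET = 0.54 * 0.25 * (0.46*21 + 8.13)
ET = 0.54 * 0.25 * 17.7900

2.4017 mm/day


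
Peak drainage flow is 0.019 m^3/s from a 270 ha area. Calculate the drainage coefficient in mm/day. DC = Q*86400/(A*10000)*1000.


DC = Q * 86400 / (A * 10000) * 1000
DC = 0.019 * 86400 / (270 * 10000) * 1000
DC = 1641600.0000 / 2700000

0.6080 mm/day


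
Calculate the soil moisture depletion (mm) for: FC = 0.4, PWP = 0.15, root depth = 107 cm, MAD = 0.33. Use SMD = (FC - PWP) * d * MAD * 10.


SMD = (FC - PWP) * d * MAD * 10
SMD = (0.4 - 0.15) * 107 * 0.33 * 10
SMD = 0.2500 * 107 * 0.33 * 10

88.2750 mm


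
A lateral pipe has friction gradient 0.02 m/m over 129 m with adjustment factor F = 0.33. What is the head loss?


hf = J * L * F = 0.02 * 129 * 0.33 = 0.8514 m

0.8514 m


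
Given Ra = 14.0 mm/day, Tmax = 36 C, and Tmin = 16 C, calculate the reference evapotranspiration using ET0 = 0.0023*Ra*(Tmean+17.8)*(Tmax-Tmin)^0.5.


Tmean = (Tmax + Tmin)/2 = (36 + 16)/2 = 26.0
ET0 = 0.0023 * 14.0 * (26.0 + 17.8) * sqrt(36 - 16)
ET0 = 0.0023 * 14.0 * 43.8 * 4.472136

6.3073 mm/day


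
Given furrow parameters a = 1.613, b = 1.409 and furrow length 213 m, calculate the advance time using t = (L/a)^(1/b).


t = (L/a)^(1/b)
t = (213/1.613)^(1/1.409)
t = 132.052077^(1/1.409)

31.9994 min


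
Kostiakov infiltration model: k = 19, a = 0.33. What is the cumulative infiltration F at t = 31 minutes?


F = k * t^a = 19 * 31^0.33
F = 19 * 3.105627

59.0069 mm


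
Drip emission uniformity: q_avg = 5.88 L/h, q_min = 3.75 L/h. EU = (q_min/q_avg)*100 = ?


EU = (q_min/q_avg)*100 = (3.75/5.88)*100 = 63.7755%

63.7755 %


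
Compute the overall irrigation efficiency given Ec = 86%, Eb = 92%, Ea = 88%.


Ec = 0.86, Eb = 0.92, Ea = 0.88
E = 0.86 * 0.92 * 0.88 * 100 = 69.6256%

69.6256 %


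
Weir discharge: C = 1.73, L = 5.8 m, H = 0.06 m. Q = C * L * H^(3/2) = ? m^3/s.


Q = C * L * H^(3/2) = 1.73 * 5.8 * 0.06^1.5 = 1.73 * 5.8 * 0.014697

0.1475 m^3/s


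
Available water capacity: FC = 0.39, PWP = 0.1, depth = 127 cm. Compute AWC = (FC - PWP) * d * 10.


AWC = (FC - PWP) * d * 10
AWC = (0.39 - 0.1) * 127 * 10
AWC = 0.2900 * 127 * 10

368.3000 mm


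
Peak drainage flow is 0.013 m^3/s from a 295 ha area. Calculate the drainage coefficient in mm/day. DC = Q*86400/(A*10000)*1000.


DC = Q * 86400 / (A * 10000) * 1000
DC = 0.013 * 86400 / (295 * 10000) * 1000
DC = 1123200.0000 / 2950000

0.3807 mm/day


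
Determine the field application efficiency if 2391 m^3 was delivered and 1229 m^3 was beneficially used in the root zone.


Ea = V_root / V_field * 100 = 1229 / 2391 * 100 = 51.4011%

51.4011 %


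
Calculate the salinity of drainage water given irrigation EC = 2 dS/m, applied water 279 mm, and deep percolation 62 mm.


EC_dw = EC_iw * D_iw / D_dw
EC_dw = 2 * 279 / 62
EC_dw = 558 / 62

9.0000 dS/m


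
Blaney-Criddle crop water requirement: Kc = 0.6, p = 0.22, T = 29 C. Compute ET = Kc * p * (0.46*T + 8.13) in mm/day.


ET = Kc * p * (0.46*T + 8.13)
ET = 0.6 * 0.22 * (0.46*29 + 8.13)
ET = 0.6 * 0.22 * 21.4700

2.8340 mm/day


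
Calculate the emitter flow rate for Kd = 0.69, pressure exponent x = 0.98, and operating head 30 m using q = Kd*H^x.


q = Kd * H^x = 0.69 * 30^0.98 = 0.69 * 28.027143

19.3387 L/h


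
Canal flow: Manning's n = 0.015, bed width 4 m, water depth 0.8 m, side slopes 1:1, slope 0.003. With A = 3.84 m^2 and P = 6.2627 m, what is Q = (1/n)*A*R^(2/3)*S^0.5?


R = A/P = 3.84/6.2627 = 0.613154
Q = (1/0.015) * 3.84 * 0.613154^(2/3) * 0.003^0.5

10.1200 m^3/s


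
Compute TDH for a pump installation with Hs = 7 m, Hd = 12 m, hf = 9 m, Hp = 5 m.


TDH = Hs + Hd + hf + Hp = 7 + 12 + 9 + 5 = 33

33 m


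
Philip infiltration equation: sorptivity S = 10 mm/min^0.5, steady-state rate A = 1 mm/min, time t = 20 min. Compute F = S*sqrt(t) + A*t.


F = S*sqrt(t) + A*t
F = 10*sqrt(20) + 1*20
F = 10*4.472136 + 20

64.7214 mm


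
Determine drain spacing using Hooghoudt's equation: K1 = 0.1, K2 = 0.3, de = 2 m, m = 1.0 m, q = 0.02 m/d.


S^2 = 8*K2*de*m/q + 4*K1*m^2/q
S^2 = 8*0.3*2*1.0/0.02 + 4*0.1*1.0^2/0.02
S = sqrt(260.0000)

16.1245 m


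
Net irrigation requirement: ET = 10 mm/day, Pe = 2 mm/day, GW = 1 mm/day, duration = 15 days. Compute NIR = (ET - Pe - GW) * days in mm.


Daily deficit = ET - Pe - GW = 10 - 2 - 1 = 7 mm/day
NIR = 7 * 15 = 105 mm

105.0000 mm


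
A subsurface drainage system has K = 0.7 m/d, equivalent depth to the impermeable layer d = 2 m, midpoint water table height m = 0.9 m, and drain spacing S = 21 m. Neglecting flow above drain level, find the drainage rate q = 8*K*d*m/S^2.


q = 8*K*d*m/S^2
q = 8*0.7*2*0.9/21^2
q = 10.0800 / 441

0.0229 m/d


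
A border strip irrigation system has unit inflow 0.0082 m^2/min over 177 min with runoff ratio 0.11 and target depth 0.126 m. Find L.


L = q*t/((1+r)*Z)
L = 0.0082*177/((1+0.11)*0.126)
L = 1.4514/0.13986

10.3775 m


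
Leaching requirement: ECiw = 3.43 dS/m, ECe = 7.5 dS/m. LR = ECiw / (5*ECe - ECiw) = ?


LR = ECiw / (5*ECe - ECiw)
LR = 3.43 / (5*7.5 - 3.43)
LR = 3.43 / 34.0700

0.1007


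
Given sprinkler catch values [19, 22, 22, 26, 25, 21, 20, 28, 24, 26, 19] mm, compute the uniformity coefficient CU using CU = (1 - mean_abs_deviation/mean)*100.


mean = 22.909091 mm
MAD = 2.628099 mm
CU = (1 - 2.628099/22.909091)*100

88.5281 %


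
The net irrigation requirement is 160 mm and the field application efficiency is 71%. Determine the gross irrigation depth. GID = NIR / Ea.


Ea = 71% = 0.71
GID = NIR / Ea = 160 / 0.71 = 225.3521 mm

225.3521 mm


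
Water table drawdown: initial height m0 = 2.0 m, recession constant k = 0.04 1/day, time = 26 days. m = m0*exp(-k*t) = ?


m = m0 * exp(-k*t)
m = 2.0 * exp(-0.04 * 26)
m = 2.0 * exp(-1.0400)

0.7069 m


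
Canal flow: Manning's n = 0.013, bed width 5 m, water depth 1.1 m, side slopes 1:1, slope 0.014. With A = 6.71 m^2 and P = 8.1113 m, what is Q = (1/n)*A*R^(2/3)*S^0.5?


R = A/P = 6.71/8.1113 = 0.827241
Q = (1/0.013) * 6.71 * 0.827241^(2/3) * 0.014^0.5

53.8185 m^3/s


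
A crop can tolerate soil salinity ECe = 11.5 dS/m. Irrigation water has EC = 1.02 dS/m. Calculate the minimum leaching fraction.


LR = ECiw / (5*ECe - ECiw)
LR = 1.02 / (5*11.5 - 1.02)
LR = 1.02 / 56.4800

0.0181


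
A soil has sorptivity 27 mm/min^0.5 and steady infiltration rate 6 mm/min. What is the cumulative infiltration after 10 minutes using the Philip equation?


F = S*sqrt(t) + A*t
F = 27*sqrt(10) + 6*10
F = 27*3.162278 + 60

145.3815 mm


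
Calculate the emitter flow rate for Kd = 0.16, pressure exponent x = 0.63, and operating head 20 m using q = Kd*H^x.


q = Kd * H^x = 0.16 * 20^0.63 = 0.16 * 6.601595

1.0563 L/h


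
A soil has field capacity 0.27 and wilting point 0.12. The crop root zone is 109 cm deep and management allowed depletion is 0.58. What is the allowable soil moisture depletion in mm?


SMD = (FC - PWP) * d * MAD * 10
SMD = (0.27 - 0.12) * 109 * 0.58 * 10
SMD = 0.1500 * 109 * 0.58 * 10

94.8300 mm


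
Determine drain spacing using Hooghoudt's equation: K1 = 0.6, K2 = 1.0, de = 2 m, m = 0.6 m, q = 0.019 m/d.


S^2 = 8*K2*de*m/q + 4*K1*m^2/q
S^2 = 8*1.0*2*0.6/0.019 + 4*0.6*0.6^2/0.019
S = sqrt(550.7368)

23.4678 m


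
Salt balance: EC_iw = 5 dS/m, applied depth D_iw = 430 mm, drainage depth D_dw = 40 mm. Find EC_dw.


EC_dw = EC_iw * D_iw / D_dw
EC_dw = 5 * 430 / 40
EC_dw = 2150 / 40

53.7500 dS/m


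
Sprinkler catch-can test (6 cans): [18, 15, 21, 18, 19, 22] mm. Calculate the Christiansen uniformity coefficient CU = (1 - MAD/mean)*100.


mean = 18.833333 mm
MAD = 1.833333 mm
CU = (1 - 1.833333/18.833333)*100

90.2655 %


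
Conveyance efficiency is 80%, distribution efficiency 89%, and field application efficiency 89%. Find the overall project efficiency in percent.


Ec = 0.8, Eb = 0.89, Ea = 0.89
E = 0.8 * 0.89 * 0.89 * 100 = 63.3680%

63.3680 %


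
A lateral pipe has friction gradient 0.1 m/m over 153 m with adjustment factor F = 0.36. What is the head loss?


hf = J * L * F = 0.1 * 153 * 0.36 = 5.5080 m

5.5080 m


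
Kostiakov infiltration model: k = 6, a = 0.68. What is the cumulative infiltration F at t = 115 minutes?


F = k * t^a = 6 * 115^0.68
F = 6 * 25.192689

151.1561 mm


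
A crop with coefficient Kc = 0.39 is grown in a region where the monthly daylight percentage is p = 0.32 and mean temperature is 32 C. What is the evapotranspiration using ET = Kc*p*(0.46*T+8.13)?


ET = Kc * p * (0.46*T + 8.13)
ET = 0.39 * 0.32 * (0.46*32 + 8.13)
ET = 0.39 * 0.32 * 22.8500

2.8517 mm/day


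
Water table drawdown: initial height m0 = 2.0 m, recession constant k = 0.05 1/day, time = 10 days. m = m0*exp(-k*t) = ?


m = m0 * exp(-k*t)
m = 2.0 * exp(-0.05 * 10)
m = 2.0 * exp(-0.5000)

1.2131 m


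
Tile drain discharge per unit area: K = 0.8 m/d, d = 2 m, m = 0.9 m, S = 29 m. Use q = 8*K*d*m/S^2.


q = 8*K*d*m/S^2
q = 8*0.8*2*0.9/29^2
q = 11.5200 / 841

0.0137 m/d


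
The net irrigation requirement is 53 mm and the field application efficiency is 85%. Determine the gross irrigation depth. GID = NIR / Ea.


Ea = 85% = 0.85
GID = NIR / Ea = 53 / 0.85 = 62.3529 mm

62.3529 mm


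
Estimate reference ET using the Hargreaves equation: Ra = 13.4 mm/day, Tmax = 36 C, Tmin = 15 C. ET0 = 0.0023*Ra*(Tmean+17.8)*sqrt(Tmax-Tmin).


Tmean = (Tmax + Tmin)/2 = (36 + 15)/2 = 25.5
ET0 = 0.0023 * 13.4 * (25.5 + 17.8) * sqrt(36 - 15)
ET0 = 0.0023 * 13.4 * 43.3 * 4.582576

6.1155 mm/day


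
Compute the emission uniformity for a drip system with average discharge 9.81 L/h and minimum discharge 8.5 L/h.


EU = (q_min/q_avg)*100 = (8.5/9.81)*100 = 86.6463%

86.6463 %


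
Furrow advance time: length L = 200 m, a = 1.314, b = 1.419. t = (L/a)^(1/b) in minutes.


t = (L/a)^(1/b)
t = (200/1.314)^(1/1.419)
t = 152.207002^(1/1.419)

34.5151 min


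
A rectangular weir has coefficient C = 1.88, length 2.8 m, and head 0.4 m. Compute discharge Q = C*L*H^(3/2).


Q = C * L * H^(3/2) = 1.88 * 2.8 * 0.4^1.5 = 1.88 * 2.8 * 0.252982

1.3317 m^3/s


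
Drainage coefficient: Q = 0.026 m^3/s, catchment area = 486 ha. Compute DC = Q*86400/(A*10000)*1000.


DC = Q * 86400 / (A * 10000) * 1000
DC = 0.026 * 86400 / (486 * 10000) * 1000
DC = 2246400.0000 / 4860000

0.4622 mm/day


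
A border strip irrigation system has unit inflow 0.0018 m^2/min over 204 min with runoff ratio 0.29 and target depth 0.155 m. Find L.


L = q*t/((1+r)*Z)
L = 0.0018*204/((1+0.29)*0.155)
L = 0.3672/0.19995

1.8365 m


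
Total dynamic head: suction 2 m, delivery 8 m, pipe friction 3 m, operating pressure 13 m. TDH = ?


TDH = Hs + Hd + hf + Hp = 2 + 8 + 3 + 13 = 26

26 m


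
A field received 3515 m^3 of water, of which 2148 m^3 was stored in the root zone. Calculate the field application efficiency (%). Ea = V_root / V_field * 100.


Ea = V_root / V_field * 100 = 2148 / 3515 * 100 = 61.1095%

61.1095 %
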